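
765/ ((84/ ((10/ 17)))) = 75/ 14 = 5.36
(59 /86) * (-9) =-531 /86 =-6.17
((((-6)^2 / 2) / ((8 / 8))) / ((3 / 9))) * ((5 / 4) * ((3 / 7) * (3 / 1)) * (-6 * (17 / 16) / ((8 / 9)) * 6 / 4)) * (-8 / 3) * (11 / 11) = 2489.67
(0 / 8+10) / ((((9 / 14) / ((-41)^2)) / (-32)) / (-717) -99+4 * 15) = -359976064 / 1403906649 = -0.26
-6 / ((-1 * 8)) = 3 / 4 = 0.75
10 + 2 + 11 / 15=191 / 15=12.73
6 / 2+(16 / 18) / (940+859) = 48581 / 16191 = 3.00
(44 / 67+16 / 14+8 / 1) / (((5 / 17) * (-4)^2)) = 19533 / 9380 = 2.08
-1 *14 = -14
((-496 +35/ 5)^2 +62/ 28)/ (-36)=-6642.31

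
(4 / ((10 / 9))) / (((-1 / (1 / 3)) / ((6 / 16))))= -9 / 20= -0.45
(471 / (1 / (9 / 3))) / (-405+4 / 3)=-4239 / 1211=-3.50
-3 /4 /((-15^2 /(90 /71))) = 3 /710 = 0.00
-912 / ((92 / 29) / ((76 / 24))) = -20938 / 23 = -910.35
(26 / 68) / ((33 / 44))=26 / 51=0.51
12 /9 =4 /3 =1.33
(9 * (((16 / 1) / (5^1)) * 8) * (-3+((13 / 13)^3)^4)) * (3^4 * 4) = -746496 / 5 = -149299.20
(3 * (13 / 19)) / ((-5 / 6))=-234 / 95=-2.46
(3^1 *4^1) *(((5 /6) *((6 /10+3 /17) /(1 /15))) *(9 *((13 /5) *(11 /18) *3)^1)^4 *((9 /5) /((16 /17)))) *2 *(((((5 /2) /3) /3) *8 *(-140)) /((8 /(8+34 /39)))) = -104122335147831 /200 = -520611675739.16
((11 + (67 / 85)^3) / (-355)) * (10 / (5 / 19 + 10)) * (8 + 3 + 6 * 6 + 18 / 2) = -5005153888 / 2834186875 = -1.77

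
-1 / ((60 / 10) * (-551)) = 1 / 3306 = 0.00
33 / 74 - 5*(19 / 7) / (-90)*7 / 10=3673 / 6660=0.55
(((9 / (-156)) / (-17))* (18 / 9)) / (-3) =-1 / 442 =-0.00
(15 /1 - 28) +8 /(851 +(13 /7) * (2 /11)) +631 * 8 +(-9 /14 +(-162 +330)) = 4774430273 /917742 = 5202.37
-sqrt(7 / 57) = -sqrt(399) / 57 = -0.35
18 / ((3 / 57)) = 342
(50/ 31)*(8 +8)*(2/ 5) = 320/ 31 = 10.32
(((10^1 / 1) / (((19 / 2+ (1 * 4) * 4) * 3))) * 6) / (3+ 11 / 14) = 0.21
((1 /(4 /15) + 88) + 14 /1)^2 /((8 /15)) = 2683935 /128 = 20968.24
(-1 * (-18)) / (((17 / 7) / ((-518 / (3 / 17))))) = -21756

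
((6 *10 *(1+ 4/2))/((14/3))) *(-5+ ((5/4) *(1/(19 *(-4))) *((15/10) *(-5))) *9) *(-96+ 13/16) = 486255825/34048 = 14281.48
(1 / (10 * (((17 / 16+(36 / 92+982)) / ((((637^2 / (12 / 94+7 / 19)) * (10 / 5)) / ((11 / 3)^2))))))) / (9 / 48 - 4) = -3.25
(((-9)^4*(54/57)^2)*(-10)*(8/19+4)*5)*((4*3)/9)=-1735570.55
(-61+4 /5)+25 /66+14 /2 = -17431 /330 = -52.82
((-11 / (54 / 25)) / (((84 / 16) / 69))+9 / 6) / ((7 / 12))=-112.17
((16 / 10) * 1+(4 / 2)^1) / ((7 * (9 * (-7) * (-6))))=1 / 735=0.00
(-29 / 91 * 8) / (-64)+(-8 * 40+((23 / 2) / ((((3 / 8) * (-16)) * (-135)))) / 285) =-26886056489 / 84029400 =-319.96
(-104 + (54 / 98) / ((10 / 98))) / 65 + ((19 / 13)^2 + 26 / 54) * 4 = 1021357 / 114075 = 8.95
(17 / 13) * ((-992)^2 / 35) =16729088 / 455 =36767.23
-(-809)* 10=8090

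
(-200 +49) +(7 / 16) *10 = -1173 / 8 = -146.62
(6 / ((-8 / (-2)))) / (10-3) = 3 / 14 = 0.21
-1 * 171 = -171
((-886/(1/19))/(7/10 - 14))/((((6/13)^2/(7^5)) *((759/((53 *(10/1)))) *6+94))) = 973407.47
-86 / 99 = -0.87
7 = 7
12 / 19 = 0.63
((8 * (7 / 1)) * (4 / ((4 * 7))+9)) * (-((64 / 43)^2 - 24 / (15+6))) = -7106560 / 12943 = -549.07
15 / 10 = 3 / 2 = 1.50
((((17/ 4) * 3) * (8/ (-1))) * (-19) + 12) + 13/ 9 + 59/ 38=667925/ 342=1953.00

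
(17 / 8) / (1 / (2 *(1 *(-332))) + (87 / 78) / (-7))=-128401 / 9719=-13.21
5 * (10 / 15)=10 / 3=3.33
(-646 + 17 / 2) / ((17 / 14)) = -525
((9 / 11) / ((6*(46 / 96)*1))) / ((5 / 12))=864 / 1265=0.68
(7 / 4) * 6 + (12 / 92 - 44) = -1535 / 46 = -33.37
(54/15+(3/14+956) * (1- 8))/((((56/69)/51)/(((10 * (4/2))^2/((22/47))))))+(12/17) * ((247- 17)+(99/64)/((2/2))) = -359240950.42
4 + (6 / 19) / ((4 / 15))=197 / 38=5.18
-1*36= -36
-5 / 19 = -0.26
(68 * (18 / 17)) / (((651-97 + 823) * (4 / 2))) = 0.03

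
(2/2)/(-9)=-1/9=-0.11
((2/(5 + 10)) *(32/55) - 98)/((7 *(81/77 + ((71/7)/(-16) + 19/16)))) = -646288/74175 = -8.71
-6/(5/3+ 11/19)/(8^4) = -171/262144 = -0.00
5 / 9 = 0.56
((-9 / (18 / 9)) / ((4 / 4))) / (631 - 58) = -3 / 382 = -0.01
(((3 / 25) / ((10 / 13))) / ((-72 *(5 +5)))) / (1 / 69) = -299 / 20000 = -0.01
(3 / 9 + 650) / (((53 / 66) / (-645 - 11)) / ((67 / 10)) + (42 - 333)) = -943253872 / 422071321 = -2.23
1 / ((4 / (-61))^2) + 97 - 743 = -6615 / 16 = -413.44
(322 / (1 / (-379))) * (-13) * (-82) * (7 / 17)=-910647556 / 17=-53567503.29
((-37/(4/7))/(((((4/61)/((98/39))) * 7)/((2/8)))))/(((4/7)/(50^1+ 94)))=-2322453/104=-22331.28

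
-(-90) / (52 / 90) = 2025 / 13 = 155.77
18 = 18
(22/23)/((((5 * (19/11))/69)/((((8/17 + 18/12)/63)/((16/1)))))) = 8107/542640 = 0.01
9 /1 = 9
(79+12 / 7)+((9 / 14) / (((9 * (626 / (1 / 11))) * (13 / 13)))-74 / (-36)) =71814103 / 867636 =82.77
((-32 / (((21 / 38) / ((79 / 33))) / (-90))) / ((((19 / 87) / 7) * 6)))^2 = 537464934400 / 121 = 4441858961.98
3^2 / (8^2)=9 / 64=0.14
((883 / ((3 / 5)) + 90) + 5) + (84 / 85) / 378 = 1198502 / 765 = 1566.67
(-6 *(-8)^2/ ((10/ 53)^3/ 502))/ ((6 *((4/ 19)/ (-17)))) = 386236960.67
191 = 191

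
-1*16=-16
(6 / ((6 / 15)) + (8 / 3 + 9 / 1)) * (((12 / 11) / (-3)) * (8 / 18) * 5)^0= 80 / 3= 26.67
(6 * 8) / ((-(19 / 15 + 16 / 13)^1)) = -9360 / 487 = -19.22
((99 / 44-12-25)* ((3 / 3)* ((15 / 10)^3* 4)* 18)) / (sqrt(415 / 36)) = -101331* sqrt(415) / 830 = -2487.07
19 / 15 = 1.27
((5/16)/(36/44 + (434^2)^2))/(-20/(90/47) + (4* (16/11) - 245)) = -1089/30862212035599568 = -0.00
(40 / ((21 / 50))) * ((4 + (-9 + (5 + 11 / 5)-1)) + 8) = 18400 / 21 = 876.19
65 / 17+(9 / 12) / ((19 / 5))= 4.02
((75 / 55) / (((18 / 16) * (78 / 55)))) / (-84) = -25 / 2457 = -0.01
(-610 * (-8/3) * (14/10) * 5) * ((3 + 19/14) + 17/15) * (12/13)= 2250656/39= 57709.13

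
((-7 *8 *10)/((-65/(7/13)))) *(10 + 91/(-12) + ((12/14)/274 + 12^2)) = 47179972/69459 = 679.25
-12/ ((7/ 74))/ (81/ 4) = -1184/ 189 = -6.26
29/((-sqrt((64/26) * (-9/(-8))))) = -29 * sqrt(13)/6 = -17.43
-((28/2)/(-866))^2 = -0.00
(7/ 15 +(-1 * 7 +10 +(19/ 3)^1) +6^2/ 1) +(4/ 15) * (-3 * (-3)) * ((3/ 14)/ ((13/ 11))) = 21037/ 455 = 46.24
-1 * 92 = -92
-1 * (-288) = 288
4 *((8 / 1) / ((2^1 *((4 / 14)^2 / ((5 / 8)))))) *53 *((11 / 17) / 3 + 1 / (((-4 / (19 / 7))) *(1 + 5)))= 543515 / 816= 666.07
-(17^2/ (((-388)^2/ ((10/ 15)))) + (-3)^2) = -2032633/ 225816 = -9.00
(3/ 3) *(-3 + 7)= 4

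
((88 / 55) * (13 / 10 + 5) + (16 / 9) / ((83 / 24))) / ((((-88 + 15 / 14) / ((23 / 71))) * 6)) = -0.01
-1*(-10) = 10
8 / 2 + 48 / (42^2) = 592 / 147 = 4.03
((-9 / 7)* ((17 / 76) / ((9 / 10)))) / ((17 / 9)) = -45 / 266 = -0.17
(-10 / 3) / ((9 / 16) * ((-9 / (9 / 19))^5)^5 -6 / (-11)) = 352 / 5528743843882411718474610850661583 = 0.00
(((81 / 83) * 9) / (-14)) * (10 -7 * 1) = -2187 / 1162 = -1.88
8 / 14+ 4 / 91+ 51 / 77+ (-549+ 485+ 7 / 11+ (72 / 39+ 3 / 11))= -59.97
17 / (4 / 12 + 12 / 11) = 561 / 47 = 11.94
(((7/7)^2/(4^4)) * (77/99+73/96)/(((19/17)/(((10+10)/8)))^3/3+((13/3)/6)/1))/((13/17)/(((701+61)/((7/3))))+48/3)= 5286346853625/10587390873049088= 0.00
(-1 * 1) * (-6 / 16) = 3 / 8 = 0.38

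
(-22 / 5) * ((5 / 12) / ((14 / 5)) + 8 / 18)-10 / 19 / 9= -7099 / 2660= -2.67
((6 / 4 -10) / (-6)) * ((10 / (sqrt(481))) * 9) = 5.81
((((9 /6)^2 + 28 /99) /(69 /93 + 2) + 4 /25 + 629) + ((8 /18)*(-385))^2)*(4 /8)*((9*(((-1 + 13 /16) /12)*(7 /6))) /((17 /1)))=-18654303227 /129254400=-144.32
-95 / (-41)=2.32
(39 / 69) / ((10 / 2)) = 13 / 115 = 0.11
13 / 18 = 0.72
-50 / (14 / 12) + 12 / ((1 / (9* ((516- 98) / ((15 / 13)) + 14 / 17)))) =23306676 / 595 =39170.88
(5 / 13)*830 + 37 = 4631 / 13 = 356.23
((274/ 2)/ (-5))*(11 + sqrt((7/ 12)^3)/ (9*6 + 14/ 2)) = -1507/ 5 -959*sqrt(21)/ 21960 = -301.60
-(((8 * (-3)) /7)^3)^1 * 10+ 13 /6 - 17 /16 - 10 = 6489059 /16464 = 394.14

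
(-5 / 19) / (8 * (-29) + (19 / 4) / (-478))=0.00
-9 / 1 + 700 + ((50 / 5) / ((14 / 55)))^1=5112 / 7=730.29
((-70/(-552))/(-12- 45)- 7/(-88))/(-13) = -26761/4499352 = -0.01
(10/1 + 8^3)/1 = 522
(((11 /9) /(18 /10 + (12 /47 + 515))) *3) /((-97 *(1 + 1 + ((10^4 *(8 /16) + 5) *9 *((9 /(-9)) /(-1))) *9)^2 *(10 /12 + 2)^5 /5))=-8375400 /687612414037769907345817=-0.00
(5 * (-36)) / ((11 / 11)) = -180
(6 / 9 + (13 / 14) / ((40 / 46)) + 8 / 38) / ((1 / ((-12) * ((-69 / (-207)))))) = -31043 / 3990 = -7.78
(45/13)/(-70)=-0.05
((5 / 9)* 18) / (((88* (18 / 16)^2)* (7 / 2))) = 160 / 6237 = 0.03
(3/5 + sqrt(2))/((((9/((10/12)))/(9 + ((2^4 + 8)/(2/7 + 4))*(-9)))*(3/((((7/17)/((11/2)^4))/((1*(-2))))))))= 644/3733455 + 644*sqrt(2)/2240073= 0.00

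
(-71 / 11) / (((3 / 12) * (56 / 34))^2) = -20519 / 539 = -38.07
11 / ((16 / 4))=11 / 4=2.75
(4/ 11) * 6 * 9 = 216/ 11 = 19.64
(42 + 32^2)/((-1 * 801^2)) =-1066/641601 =-0.00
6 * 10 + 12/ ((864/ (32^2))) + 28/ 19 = 12944/ 171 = 75.70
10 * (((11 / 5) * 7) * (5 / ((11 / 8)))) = 560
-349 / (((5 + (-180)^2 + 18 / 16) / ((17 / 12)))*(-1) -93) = 11866 / 780909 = 0.02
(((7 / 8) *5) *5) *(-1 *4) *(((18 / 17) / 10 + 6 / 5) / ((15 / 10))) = -1295 / 17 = -76.18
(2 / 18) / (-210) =-1 / 1890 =-0.00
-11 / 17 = -0.65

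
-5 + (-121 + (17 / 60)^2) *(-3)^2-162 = -502111 / 400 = -1255.28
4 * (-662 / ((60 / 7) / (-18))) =27804 / 5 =5560.80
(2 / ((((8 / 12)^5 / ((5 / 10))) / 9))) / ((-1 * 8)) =-2187 / 256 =-8.54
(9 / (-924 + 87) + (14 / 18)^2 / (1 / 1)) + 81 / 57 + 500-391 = 5296426 / 47709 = 111.02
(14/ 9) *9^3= 1134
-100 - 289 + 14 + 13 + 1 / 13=-4705 / 13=-361.92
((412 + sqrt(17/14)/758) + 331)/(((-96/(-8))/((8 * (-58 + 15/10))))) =-83959/3- 113 * sqrt(238)/31836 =-27986.39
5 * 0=0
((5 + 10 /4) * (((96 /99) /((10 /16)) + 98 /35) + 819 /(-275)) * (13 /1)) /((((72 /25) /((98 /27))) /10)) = 1640275 /972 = 1687.53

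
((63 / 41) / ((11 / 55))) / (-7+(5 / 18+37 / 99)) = -20790 / 17179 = -1.21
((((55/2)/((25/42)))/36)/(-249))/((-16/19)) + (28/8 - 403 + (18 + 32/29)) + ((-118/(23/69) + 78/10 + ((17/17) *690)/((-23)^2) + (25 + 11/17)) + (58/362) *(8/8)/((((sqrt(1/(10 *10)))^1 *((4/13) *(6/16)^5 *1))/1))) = 2.54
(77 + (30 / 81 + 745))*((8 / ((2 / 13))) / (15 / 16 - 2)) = -18473728 / 459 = -40247.77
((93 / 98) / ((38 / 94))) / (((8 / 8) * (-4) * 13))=-0.05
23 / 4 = 5.75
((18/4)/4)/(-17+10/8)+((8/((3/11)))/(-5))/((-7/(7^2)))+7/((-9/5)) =23377/630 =37.11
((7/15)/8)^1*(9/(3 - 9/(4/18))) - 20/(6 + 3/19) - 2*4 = -658819/58500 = -11.26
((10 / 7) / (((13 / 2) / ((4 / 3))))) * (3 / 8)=0.11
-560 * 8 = -4480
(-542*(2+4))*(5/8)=-4065/2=-2032.50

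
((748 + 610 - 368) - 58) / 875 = 1.07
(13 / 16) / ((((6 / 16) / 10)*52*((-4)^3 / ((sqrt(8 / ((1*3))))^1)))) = -5*sqrt(6) / 1152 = -0.01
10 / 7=1.43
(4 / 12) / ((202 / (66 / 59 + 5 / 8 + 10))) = 5543 / 286032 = 0.02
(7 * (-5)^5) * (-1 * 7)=153125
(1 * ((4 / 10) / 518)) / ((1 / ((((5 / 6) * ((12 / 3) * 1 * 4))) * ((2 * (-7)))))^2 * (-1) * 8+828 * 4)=1120 / 4803724467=0.00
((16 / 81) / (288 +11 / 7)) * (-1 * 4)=-448 / 164187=-0.00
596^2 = 355216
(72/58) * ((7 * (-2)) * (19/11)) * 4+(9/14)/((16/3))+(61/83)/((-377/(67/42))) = -119.96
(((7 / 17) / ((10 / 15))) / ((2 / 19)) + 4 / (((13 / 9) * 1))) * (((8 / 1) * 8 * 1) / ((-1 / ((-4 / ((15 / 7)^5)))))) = 547504832 / 11188125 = 48.94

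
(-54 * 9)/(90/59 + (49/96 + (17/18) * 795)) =-917568/1421417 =-0.65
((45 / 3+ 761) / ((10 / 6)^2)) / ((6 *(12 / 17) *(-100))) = -1649 / 2500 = -0.66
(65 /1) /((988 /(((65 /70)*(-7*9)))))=-585 /152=-3.85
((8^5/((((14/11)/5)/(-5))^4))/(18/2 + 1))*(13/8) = 1903330000000/2401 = 792723865.06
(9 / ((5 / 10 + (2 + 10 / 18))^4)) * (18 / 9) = 1889568 / 9150625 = 0.21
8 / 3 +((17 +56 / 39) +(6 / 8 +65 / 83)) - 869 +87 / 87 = -10945777 / 12948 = -845.36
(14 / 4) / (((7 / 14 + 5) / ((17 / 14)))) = 17 / 22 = 0.77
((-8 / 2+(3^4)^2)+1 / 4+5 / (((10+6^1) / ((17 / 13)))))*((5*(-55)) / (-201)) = 375098075 / 41808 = 8971.92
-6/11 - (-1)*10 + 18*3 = 698/11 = 63.45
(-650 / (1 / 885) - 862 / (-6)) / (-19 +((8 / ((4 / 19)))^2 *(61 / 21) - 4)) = -12077233 / 87601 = -137.87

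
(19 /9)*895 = 17005 /9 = 1889.44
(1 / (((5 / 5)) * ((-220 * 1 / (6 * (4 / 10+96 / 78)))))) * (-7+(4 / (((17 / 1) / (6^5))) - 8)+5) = -4918506 / 60775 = -80.93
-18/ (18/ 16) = -16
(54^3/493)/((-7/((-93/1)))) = 14644152/3451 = 4243.45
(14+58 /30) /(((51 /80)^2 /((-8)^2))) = 19578880 /7803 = 2509.15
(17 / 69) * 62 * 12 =183.30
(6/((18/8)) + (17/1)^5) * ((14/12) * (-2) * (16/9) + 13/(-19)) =-10559496341/1539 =-6861271.18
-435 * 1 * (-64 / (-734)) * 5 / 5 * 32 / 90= -14848 / 1101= -13.49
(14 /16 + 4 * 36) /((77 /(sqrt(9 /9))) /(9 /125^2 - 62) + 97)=1.51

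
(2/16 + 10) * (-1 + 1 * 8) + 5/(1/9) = 927/8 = 115.88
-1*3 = -3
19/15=1.27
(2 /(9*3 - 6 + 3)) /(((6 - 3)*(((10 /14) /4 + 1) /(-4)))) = -28 /297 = -0.09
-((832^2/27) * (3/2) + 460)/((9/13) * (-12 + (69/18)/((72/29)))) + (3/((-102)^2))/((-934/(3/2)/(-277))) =157318093683355/29262137808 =5376.17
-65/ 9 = -7.22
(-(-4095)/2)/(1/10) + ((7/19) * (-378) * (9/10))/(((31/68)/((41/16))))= 232896321/11780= 19770.49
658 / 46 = 329 / 23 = 14.30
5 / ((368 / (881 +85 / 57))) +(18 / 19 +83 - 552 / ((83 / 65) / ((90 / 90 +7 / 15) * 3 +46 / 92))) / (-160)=430108267 / 17410080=24.70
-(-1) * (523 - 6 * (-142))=1375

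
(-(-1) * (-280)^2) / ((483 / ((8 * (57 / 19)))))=3895.65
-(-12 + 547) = -535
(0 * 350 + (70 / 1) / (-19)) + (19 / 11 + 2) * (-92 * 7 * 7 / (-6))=1753556 / 627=2796.74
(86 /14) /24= 43 /168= 0.26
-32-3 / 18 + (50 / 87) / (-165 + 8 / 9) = -8267669 / 256998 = -32.17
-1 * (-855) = 855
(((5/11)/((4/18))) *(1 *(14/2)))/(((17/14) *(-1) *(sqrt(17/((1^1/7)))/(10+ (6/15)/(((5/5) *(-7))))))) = -3132 *sqrt(119)/3179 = -10.75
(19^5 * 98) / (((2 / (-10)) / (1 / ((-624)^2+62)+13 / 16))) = -985800029.86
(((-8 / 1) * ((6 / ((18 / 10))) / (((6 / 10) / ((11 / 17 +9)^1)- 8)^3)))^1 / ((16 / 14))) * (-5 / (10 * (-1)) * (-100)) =-1929788000000 / 827301990687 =-2.33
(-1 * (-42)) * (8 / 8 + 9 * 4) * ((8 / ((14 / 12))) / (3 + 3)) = 1776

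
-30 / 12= -5 / 2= -2.50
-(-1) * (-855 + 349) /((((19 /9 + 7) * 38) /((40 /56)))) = -11385 /10906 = -1.04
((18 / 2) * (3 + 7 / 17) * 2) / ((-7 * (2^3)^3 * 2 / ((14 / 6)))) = -87 / 4352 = -0.02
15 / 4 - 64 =-241 / 4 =-60.25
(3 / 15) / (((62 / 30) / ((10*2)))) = 60 / 31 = 1.94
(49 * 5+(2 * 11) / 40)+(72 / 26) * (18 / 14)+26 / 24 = 683029 / 2730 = 250.19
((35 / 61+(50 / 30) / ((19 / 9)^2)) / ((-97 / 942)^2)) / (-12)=-1543273890 / 207195589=-7.45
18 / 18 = 1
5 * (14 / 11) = 70 / 11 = 6.36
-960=-960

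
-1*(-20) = 20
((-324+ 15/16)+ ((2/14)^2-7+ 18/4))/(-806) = 255225/631904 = 0.40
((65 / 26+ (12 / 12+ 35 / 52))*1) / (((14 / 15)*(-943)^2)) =465 / 92481896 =0.00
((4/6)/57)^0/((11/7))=7/11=0.64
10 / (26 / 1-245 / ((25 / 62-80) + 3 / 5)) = 0.34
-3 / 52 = -0.06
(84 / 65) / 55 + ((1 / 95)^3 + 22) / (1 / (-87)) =-234662383911 / 122604625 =-1913.98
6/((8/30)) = 45/2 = 22.50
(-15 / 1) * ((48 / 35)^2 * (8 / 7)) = -55296 / 1715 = -32.24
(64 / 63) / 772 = 16 / 12159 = 0.00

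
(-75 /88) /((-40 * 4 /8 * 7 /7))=15 /352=0.04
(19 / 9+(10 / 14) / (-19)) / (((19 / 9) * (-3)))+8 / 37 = -31186 / 280497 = -0.11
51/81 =17/27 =0.63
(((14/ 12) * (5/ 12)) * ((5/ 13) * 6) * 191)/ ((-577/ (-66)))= 367675/ 15002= 24.51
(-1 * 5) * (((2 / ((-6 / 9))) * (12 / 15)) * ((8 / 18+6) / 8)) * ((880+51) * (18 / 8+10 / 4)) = 512981 / 12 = 42748.42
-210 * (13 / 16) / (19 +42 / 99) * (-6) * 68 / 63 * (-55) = -2005575 / 641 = -3128.82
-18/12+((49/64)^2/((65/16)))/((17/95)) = -39245/56576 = -0.69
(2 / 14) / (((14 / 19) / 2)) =19 / 49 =0.39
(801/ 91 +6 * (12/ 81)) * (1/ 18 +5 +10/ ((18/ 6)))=1198487/ 14742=81.30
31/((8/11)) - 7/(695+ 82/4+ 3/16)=42.62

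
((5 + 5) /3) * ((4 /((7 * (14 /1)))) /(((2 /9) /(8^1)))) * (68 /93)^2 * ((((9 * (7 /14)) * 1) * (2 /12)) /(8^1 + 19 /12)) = 221952 /1083047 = 0.20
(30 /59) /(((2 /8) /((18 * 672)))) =1451520 /59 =24602.03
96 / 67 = 1.43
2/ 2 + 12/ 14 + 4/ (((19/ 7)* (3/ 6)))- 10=-691/ 133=-5.20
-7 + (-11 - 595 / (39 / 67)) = -40567 / 39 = -1040.18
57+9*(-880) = -7863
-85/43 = -1.98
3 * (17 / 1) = 51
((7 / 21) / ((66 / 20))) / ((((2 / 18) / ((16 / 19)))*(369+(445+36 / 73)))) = 5840 / 6213361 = 0.00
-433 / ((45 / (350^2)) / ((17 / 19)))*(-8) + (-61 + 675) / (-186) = 44725418501 / 5301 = 8437166.29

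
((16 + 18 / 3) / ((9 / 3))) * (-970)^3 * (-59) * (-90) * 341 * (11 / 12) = -11109051192635000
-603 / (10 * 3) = -201 / 10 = -20.10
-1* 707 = -707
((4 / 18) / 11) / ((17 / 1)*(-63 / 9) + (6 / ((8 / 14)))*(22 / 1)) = 1 / 5544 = 0.00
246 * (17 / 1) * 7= 29274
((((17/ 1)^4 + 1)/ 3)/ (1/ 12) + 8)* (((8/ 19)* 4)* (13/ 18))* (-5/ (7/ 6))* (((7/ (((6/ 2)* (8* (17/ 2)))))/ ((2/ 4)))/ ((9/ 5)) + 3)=-5291362.90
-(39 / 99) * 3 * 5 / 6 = -65 / 66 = -0.98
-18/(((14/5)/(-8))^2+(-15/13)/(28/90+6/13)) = 813600/61963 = 13.13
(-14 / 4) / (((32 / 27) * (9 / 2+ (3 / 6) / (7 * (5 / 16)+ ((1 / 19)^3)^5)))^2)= -1440687160133499298498878576153850282583475183 / 12928078399198517738008706525766329513254281728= -0.11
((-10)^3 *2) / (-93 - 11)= 250 / 13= 19.23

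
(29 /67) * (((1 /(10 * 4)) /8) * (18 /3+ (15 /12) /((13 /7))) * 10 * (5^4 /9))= 6289375 /1003392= 6.27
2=2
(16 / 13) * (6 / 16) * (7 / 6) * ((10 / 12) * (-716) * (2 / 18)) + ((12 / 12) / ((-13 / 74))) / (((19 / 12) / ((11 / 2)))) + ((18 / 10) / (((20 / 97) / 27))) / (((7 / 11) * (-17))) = -6131407189 / 79361100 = -77.26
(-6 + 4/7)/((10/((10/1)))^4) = -38/7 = -5.43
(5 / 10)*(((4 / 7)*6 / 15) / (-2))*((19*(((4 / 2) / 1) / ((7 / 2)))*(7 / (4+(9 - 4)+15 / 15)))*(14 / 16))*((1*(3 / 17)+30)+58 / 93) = -185041 / 15810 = -11.70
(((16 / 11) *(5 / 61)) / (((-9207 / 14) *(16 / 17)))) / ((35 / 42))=-476 / 2059299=-0.00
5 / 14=0.36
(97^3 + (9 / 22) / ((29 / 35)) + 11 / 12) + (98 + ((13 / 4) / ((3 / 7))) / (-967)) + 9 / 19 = 16049249884771 / 17582961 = 912772.88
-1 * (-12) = 12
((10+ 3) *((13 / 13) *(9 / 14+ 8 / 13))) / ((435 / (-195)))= -2977 / 406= -7.33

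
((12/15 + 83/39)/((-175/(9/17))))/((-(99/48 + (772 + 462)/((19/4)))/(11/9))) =1909424/46179690375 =0.00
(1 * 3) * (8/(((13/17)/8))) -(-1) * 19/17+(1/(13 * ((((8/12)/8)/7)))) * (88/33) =59543/221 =269.43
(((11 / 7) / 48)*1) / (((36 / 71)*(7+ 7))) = 781 / 169344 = 0.00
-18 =-18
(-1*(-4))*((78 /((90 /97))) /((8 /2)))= 84.07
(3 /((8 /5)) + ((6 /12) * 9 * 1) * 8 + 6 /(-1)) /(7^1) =4.55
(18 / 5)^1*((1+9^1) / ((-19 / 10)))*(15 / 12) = -450 / 19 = -23.68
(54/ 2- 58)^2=961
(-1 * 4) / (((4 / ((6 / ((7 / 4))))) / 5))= -120 / 7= -17.14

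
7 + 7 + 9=23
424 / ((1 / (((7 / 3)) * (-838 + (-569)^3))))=-182255824632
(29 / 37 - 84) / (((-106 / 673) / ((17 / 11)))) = 35226839 / 43142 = 816.53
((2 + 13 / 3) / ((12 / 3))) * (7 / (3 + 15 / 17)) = 2261 / 792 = 2.85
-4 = -4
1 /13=0.08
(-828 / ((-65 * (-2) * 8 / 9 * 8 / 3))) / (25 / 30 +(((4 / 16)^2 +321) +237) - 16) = -729 / 147290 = -0.00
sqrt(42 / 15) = sqrt(70) / 5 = 1.67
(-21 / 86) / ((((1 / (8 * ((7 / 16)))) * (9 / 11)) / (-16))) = 2156 / 129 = 16.71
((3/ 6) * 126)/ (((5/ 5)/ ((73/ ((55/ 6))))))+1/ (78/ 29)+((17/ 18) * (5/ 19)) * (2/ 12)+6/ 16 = 1474508003/ 2934360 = 502.50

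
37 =37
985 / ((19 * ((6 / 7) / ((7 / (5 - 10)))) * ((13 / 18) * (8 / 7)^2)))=-1418991 / 15808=-89.76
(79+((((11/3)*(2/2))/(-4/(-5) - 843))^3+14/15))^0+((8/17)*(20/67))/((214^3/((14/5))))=1395324033/1395323977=1.00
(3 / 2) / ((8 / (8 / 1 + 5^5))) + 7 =9511 / 16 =594.44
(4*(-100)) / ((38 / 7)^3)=-17150 / 6859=-2.50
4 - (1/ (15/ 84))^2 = -684/ 25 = -27.36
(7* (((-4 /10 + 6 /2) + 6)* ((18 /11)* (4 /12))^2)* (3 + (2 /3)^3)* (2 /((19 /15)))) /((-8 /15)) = -401835 /2299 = -174.79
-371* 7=-2597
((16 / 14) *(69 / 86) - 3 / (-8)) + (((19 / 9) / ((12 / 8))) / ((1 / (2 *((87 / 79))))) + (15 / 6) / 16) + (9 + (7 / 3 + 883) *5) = 30408153355 / 6848352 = 4440.21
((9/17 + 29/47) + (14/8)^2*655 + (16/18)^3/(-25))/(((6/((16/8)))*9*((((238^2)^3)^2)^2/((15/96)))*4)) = 467620728817/175705355011400600473885359795938363475988561748657916987822707834880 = 0.00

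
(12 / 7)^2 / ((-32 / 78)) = -351 / 49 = -7.16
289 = 289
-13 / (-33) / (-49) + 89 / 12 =15973 / 2156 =7.41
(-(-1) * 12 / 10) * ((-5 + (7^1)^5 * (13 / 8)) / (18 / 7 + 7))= 4587471 / 1340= 3423.49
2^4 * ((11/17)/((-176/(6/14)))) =-3/119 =-0.03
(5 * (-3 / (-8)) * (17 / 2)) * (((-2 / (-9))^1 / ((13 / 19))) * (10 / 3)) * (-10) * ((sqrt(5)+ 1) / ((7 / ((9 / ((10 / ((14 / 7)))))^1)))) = -143.58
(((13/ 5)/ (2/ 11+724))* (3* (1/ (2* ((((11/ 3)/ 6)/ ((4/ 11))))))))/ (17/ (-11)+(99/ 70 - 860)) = -156/ 41872141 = -0.00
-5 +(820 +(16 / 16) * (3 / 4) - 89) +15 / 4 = 1461 / 2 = 730.50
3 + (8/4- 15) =-10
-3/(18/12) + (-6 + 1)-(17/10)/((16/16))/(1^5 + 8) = -7.19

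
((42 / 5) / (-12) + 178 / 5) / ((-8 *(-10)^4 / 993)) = -346557 / 800000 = -0.43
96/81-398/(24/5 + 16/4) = -26161/594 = -44.04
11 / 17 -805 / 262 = -10803 / 4454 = -2.43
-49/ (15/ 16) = -784/ 15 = -52.27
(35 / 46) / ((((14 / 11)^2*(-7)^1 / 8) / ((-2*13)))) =15730 / 1127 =13.96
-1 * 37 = -37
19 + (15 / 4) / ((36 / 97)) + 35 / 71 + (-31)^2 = 3375955 / 3408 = 990.60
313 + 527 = 840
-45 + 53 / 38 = -1657 / 38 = -43.61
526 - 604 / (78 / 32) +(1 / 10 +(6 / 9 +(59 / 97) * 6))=10691563 / 37830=282.62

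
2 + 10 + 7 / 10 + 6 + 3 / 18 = 283 / 15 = 18.87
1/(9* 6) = 1/54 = 0.02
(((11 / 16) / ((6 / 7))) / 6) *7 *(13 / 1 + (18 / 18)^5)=3773 / 288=13.10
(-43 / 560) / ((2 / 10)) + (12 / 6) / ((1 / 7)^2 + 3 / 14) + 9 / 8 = 23861 / 2576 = 9.26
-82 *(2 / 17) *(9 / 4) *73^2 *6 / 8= -5899203 / 68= -86752.99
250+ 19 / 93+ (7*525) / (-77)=207134 / 1023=202.48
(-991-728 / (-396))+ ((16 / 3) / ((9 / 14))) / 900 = -66100109 / 66825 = -989.15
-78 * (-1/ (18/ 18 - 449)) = -39/ 224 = -0.17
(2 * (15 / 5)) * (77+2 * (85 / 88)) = 10419 / 22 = 473.59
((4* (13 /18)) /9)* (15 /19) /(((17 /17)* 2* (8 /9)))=65 /456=0.14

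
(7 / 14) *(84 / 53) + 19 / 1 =1049 / 53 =19.79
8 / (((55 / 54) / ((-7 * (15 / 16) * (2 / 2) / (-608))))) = 567 / 6688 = 0.08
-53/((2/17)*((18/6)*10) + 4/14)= -6307/454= -13.89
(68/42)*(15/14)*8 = 680/49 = 13.88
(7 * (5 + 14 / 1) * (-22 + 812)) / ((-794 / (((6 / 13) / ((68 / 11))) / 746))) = -1733655 / 130903604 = -0.01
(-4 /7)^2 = 16 /49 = 0.33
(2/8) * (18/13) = 9/26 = 0.35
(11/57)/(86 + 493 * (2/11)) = 121/110124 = 0.00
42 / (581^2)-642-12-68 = -34817000 / 48223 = -722.00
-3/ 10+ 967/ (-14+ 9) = -1937/ 10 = -193.70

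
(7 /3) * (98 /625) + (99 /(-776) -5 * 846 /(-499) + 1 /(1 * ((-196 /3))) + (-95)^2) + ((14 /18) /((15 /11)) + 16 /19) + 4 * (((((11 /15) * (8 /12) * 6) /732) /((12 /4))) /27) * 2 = 90527996269703889307 /10019575647585000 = 9035.11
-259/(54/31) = -8029/54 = -148.69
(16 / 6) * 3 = 8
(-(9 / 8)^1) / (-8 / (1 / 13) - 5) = 9 / 872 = 0.01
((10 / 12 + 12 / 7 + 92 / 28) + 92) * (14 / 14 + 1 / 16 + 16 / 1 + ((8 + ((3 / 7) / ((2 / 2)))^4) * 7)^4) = 978475518.27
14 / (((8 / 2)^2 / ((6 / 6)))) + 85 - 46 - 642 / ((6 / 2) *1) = -1393 / 8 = -174.12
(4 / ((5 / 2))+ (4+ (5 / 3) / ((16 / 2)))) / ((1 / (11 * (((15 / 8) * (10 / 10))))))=7667 / 64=119.80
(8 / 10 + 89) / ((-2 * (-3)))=449 / 30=14.97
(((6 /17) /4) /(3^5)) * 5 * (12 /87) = 10 /39933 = 0.00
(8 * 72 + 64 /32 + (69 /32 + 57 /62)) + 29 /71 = 40955085 /70432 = 581.48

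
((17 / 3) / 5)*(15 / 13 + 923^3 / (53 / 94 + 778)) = 960896928449 / 839475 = 1144640.32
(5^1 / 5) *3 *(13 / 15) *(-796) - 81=-10753 / 5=-2150.60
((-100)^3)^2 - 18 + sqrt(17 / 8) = sqrt(34) / 4 + 999999999982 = 999999999983.46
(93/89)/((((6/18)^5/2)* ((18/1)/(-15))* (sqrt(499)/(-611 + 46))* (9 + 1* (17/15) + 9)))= 319210875* sqrt(499)/12745957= 559.44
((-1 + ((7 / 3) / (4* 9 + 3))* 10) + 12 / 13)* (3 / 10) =61 / 390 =0.16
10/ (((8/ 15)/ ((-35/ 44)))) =-2625/ 176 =-14.91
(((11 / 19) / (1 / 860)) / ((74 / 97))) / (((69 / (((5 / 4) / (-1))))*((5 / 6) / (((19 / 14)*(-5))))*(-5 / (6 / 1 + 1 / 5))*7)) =-1422311 / 83398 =-17.05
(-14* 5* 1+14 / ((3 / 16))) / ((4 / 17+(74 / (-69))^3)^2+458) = 72772814637621 / 7157670992289653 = 0.01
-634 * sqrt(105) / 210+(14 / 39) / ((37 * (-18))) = -30.94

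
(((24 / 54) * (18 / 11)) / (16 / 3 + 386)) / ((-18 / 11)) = -0.00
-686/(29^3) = -686/24389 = -0.03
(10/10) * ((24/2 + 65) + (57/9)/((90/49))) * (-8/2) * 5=-43442/27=-1608.96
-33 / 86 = -0.38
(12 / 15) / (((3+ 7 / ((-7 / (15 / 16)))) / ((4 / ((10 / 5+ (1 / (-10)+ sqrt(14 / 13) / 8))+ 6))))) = 4206592 / 21413337 - 5120 * sqrt(182) / 21413337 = 0.19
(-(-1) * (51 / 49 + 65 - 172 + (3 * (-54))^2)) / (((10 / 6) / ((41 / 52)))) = 39383493 / 3185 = 12365.30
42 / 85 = 0.49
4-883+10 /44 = -19333 /22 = -878.77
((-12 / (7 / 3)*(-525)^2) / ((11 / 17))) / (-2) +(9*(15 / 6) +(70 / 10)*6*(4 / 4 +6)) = 24104463 / 22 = 1095657.41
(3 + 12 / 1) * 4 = 60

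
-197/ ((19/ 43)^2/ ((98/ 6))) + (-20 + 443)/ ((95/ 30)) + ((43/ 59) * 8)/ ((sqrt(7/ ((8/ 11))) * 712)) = -17703731/ 1083 + 86 * sqrt(154)/ 404327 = -16346.93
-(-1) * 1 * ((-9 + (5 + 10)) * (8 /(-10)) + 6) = 6 /5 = 1.20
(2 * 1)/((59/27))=54/59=0.92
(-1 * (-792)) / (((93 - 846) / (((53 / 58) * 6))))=-41976 / 7279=-5.77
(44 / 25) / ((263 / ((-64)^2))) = 180224 / 6575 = 27.41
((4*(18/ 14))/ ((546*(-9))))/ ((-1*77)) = 2/ 147147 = 0.00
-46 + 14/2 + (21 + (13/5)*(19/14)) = -14.47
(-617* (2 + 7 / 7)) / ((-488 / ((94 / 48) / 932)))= 28999 / 3638528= 0.01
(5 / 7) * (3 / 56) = 15 / 392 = 0.04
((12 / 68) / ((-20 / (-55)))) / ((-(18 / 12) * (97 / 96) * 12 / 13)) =-572 / 1649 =-0.35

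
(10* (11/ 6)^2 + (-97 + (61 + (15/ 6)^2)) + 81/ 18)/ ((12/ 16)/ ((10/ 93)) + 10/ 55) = 33110/ 28341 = 1.17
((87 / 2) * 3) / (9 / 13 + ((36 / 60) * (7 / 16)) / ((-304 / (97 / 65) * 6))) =31737600 / 168317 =188.56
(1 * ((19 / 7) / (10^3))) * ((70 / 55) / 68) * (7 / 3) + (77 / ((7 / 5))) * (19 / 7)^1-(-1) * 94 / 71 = 83985132101 / 557634000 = 150.61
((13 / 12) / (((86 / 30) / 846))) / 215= 5499 / 3698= 1.49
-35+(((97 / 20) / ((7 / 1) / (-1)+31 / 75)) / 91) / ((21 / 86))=-22048315 / 629356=-35.03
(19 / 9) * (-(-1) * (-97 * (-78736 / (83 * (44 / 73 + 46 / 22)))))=72116.91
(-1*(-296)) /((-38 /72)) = -10656 /19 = -560.84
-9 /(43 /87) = -783 /43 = -18.21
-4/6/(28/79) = -1.88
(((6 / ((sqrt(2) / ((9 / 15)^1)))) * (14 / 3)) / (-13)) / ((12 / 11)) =-0.84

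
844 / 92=9.17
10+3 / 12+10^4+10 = 40081 / 4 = 10020.25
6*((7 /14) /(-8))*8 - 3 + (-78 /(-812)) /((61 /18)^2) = -4525860 /755363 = -5.99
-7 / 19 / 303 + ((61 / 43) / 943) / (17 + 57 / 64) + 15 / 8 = 4006921985519 / 2138315831880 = 1.87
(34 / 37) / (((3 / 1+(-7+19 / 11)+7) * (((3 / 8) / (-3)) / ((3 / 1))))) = -2244 / 481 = -4.67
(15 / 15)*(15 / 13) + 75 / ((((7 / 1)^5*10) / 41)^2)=16948580499 / 14688712948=1.15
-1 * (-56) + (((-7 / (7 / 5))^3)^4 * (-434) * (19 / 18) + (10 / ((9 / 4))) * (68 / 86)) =-14427815747531 / 129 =-111843532926.60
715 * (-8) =-5720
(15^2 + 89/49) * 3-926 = -245.55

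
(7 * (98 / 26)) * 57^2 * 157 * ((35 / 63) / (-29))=-97201055 / 377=-257827.73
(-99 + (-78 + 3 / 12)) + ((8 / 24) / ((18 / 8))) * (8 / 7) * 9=-14719 / 84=-175.23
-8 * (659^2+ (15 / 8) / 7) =-24319751 / 7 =-3474250.14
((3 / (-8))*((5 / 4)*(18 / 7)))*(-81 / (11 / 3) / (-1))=-32805 / 1232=-26.63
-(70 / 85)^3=-2744 / 4913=-0.56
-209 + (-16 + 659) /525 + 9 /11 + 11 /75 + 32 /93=-7392526 /35805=-206.47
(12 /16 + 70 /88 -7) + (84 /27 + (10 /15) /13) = -2950 /1287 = -2.29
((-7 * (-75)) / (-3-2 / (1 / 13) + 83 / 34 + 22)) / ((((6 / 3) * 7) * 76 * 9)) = -85 / 7068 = -0.01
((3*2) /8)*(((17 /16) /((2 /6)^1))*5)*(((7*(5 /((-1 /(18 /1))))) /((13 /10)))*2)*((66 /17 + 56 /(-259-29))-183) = 864194625 /416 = 2077390.93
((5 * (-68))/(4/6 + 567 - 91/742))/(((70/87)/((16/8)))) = -1881288/1263353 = -1.49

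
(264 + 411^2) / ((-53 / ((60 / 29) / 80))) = -507555 / 6148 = -82.56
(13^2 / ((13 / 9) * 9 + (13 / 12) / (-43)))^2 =169.66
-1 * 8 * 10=-80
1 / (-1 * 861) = -1 / 861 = -0.00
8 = 8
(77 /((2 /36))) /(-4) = -693 /2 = -346.50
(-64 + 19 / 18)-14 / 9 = -129 / 2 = -64.50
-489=-489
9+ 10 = 19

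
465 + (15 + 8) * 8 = 649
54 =54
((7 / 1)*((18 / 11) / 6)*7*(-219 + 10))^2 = 7800849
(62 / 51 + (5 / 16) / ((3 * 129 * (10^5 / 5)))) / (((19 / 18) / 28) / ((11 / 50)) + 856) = 39414145309 / 27758198672000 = 0.00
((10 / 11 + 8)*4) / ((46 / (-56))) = -10976 / 253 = -43.38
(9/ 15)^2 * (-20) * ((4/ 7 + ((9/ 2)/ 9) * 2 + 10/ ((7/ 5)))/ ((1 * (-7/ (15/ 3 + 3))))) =17568/ 245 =71.71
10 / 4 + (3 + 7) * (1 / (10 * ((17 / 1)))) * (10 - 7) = 91 / 34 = 2.68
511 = 511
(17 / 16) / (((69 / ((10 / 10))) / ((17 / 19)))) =289 / 20976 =0.01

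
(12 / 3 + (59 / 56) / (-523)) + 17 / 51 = 380567 / 87864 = 4.33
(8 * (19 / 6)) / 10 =38 / 15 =2.53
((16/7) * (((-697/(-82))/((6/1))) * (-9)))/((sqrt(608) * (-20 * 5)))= 51 * sqrt(38)/26600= 0.01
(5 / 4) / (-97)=-5 / 388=-0.01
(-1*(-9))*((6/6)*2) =18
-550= -550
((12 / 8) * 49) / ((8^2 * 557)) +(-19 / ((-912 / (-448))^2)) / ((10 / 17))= -7.79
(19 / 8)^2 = 361 / 64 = 5.64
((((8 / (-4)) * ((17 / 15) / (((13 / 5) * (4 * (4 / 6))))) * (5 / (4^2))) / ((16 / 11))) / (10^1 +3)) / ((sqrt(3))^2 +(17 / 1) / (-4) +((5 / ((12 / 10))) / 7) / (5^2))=19635 / 4456192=0.00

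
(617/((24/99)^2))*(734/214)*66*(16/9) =904170927/214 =4225097.79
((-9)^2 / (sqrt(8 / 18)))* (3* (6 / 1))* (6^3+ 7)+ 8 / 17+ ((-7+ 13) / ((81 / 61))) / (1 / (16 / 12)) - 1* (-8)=671584237 / 1377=487715.50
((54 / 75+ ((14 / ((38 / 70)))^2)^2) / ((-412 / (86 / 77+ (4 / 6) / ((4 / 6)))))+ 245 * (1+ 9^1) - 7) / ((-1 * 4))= -799388967613 / 18792288200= -42.54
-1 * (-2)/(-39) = -0.05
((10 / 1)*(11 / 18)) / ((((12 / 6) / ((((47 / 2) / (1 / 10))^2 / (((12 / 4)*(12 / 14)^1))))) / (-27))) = -21261625 / 12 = -1771802.08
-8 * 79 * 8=-5056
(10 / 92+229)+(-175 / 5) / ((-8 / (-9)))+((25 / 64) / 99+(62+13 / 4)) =37158839 / 145728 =254.99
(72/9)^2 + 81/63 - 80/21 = 1291/21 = 61.48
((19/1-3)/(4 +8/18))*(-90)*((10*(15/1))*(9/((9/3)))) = -145800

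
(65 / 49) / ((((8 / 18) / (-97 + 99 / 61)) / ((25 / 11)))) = -42544125 / 65758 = -646.98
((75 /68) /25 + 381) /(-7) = -25911 /476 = -54.43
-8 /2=-4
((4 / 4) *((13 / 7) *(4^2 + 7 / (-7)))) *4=780 / 7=111.43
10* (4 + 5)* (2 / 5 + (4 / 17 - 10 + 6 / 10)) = -13410 / 17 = -788.82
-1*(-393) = 393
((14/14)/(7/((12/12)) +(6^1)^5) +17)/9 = 44104/23349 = 1.89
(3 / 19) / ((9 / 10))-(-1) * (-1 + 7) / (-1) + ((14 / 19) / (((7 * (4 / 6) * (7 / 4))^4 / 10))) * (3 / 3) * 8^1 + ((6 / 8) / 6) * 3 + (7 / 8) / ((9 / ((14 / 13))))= -5.33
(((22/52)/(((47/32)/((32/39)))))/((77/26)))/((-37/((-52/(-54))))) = -2048/986013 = -0.00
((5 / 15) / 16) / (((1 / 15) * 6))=5 / 96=0.05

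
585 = 585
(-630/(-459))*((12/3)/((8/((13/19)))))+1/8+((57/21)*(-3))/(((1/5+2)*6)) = -13327/596904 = -0.02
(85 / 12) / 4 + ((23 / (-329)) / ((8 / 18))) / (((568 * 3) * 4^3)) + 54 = 8004101297 / 143517696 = 55.77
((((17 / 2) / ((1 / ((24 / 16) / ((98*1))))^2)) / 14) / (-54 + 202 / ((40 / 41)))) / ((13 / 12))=2295 / 2675203804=0.00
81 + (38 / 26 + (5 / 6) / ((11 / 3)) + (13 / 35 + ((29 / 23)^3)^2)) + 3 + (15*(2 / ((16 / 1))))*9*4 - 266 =-80331734207924 / 740919624445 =-108.42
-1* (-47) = 47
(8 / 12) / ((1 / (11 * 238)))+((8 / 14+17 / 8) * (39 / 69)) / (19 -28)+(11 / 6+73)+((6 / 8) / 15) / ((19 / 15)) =400859465 / 220248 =1820.04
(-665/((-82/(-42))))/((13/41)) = -13965/13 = -1074.23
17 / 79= 0.22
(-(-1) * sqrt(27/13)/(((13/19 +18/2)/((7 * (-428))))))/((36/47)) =-668857 * sqrt(39)/7176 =-582.08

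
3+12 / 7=33 / 7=4.71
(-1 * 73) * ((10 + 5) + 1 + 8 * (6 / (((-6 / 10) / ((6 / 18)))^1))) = 2336 / 3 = 778.67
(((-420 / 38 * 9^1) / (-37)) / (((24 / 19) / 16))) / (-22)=-630 / 407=-1.55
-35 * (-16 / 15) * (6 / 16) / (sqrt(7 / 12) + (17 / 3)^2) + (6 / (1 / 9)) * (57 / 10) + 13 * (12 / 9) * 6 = 137643617 / 333895-756 * sqrt(21) / 333895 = 412.23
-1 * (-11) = 11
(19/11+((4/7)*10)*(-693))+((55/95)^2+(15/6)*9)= -31255245/7942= -3935.44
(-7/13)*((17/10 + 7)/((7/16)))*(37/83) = -25752/5395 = -4.77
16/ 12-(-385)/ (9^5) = 79117/ 59049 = 1.34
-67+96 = 29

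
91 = 91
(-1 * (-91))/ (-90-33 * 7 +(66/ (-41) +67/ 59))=-220129/ 777646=-0.28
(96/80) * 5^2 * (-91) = -2730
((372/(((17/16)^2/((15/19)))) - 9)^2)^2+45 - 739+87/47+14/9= 1529939294208152551217190862/384544090953201303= 3978579648.48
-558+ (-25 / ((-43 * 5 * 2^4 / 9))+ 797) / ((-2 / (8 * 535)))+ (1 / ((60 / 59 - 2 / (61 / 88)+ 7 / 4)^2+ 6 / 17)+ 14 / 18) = -3414616515634137799 / 2001211751052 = -1706274.47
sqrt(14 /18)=sqrt(7) /3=0.88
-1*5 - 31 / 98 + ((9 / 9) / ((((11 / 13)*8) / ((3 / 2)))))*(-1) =-47759 / 8624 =-5.54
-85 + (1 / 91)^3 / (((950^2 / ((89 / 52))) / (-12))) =-751508099387767 / 8841271757500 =-85.00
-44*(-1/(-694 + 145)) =-44/549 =-0.08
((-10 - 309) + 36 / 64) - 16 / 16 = -5111 / 16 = -319.44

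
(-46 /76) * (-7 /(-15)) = -161 /570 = -0.28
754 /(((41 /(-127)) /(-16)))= 1532128 /41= 37368.98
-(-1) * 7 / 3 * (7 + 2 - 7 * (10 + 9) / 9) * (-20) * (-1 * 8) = -2157.04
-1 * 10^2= -100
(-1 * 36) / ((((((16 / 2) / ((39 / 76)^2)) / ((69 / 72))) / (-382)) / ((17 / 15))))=113589801 / 231040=491.65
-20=-20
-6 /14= -3 /7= -0.43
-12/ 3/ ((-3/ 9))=12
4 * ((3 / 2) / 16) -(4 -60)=451 / 8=56.38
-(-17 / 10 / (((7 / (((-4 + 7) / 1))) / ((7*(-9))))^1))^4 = -44386483761 / 10000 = -4438648.38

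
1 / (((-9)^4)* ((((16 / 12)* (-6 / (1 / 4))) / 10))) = -5 / 104976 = -0.00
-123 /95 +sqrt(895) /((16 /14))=-123 /95 +7 * sqrt(895) /8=24.88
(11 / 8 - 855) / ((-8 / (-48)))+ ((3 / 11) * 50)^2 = -2388927 / 484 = -4935.80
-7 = -7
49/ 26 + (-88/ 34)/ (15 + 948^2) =748631783/ 397233798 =1.88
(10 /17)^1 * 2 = 20 /17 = 1.18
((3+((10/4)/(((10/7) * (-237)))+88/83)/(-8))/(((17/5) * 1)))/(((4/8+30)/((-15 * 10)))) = -225696625/54396872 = -4.15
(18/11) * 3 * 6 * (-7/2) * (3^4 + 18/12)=-8505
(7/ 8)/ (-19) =-7/ 152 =-0.05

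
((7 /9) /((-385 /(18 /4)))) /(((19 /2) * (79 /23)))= -23 /82555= -0.00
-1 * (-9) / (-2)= -9 / 2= -4.50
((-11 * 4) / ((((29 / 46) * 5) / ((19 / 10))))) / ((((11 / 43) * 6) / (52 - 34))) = -225492 / 725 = -311.02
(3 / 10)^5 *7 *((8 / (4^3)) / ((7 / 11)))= 2673 / 800000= 0.00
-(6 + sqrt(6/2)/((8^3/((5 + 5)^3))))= -9.38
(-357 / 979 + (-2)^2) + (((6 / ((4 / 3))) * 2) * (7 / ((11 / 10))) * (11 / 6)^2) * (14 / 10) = 534799 / 1958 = 273.14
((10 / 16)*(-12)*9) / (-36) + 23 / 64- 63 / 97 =9839 / 6208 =1.58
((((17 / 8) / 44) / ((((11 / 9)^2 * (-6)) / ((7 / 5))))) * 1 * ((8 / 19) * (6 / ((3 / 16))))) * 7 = -0.71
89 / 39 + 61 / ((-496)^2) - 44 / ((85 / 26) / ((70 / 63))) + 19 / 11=-58910640805 / 5382584064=-10.94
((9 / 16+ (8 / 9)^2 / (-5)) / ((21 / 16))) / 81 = 2621 / 688905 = 0.00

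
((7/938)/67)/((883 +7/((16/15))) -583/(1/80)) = -8/3285979423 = -0.00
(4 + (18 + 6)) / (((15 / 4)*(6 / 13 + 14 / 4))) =2912 / 1545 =1.88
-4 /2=-2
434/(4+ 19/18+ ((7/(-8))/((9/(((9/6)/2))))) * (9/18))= 35712/413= 86.47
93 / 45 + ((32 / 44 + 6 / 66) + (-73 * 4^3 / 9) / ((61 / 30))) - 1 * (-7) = -2470109 / 10065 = -245.42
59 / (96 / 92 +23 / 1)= 1357 / 553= 2.45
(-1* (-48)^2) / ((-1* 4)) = 576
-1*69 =-69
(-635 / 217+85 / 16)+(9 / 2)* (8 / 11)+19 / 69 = 15638411 / 2635248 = 5.93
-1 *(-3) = 3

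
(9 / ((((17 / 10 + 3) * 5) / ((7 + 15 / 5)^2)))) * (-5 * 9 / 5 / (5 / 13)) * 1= -42120 / 47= -896.17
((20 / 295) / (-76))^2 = 1 / 1256641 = 0.00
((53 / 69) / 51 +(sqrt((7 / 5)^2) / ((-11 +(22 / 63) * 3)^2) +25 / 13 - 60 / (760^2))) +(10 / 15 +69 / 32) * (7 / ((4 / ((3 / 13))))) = 3954592003979 / 1278895812480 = 3.09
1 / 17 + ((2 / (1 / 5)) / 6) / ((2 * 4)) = 109 / 408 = 0.27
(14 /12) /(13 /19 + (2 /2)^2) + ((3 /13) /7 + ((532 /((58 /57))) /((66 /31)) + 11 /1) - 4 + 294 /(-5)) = 5420189213 /27867840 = 194.50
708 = 708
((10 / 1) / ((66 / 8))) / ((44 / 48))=160 / 121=1.32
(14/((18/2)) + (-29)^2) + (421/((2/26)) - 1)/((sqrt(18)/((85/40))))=7583/9 + 1938 *sqrt(2)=3583.30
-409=-409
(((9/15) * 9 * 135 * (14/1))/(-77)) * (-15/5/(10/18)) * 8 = 5725.96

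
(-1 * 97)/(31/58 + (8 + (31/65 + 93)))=-365690/384583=-0.95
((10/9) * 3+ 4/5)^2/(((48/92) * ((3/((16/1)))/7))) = 1222.49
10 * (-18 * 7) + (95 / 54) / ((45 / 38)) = -305819 / 243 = -1258.51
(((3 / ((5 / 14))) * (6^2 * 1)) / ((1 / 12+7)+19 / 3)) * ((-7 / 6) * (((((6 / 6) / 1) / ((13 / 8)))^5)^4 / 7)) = -0.00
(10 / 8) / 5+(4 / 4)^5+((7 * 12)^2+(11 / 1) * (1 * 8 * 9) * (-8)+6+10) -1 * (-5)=2969 / 4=742.25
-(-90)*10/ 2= 450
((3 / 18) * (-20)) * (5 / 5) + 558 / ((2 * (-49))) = -1327 / 147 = -9.03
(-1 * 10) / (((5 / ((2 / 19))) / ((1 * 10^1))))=-40 / 19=-2.11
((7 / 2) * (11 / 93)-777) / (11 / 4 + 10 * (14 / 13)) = -3755570 / 65379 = -57.44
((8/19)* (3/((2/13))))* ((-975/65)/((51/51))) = -2340/19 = -123.16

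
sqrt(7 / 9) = sqrt(7) / 3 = 0.88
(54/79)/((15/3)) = 54/395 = 0.14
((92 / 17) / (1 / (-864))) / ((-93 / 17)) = 26496 / 31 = 854.71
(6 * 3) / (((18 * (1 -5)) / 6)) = -3 / 2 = -1.50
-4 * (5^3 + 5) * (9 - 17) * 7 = 29120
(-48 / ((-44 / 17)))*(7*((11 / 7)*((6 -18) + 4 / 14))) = -16728 / 7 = -2389.71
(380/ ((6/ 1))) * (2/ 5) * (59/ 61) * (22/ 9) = 98648/ 1647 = 59.90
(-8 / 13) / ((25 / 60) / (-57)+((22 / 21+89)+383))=-38304 / 29443921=-0.00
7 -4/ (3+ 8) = 73/ 11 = 6.64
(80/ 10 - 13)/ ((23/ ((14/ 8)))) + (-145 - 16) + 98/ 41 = -599711/ 3772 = -158.99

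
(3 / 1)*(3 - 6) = -9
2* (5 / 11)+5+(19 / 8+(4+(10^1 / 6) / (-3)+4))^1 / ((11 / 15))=19.30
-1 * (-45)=45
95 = 95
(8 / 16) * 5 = 5 / 2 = 2.50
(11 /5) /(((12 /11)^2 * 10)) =1331 /7200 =0.18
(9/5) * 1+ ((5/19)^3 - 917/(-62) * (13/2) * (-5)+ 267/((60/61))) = -88205849/425258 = -207.42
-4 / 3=-1.33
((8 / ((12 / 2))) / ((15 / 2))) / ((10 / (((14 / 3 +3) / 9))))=92 / 6075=0.02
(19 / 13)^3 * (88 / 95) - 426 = -4647842 / 10985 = -423.11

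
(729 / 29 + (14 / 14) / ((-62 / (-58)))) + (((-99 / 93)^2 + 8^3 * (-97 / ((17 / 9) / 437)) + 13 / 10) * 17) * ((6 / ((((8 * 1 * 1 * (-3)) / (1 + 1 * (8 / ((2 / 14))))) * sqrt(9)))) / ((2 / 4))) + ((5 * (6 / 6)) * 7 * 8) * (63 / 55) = 11377145245922789 / 6131180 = 1855620817.84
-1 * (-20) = 20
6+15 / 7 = 57 / 7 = 8.14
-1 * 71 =-71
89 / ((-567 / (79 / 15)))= -7031 / 8505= -0.83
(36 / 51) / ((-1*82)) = -6 / 697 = -0.01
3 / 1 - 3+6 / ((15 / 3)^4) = 6 / 625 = 0.01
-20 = -20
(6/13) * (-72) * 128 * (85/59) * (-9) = 42301440/767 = 55151.81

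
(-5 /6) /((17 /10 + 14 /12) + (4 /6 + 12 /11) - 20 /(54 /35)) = 2475 /24766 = 0.10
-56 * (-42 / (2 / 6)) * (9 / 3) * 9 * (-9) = -1714608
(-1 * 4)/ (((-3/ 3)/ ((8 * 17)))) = 544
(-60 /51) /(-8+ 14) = -10 /51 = -0.20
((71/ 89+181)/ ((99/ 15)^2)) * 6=25.04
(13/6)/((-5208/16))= -13/1953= -0.01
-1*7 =-7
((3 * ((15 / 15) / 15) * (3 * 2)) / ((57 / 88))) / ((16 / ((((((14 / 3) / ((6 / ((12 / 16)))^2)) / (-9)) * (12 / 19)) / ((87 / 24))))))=-77 / 471105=-0.00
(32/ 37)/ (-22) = -16/ 407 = -0.04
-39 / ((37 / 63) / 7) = -17199 / 37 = -464.84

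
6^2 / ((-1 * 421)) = -36 / 421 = -0.09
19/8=2.38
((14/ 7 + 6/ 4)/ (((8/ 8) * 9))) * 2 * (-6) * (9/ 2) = -21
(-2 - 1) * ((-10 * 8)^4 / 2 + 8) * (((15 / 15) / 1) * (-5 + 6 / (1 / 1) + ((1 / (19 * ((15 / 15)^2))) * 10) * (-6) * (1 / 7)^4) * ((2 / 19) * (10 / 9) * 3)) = -18660973689440 / 866761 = -21529549.31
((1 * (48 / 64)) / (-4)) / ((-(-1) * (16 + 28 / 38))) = -19 / 1696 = -0.01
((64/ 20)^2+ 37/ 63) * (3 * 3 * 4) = 68212/ 175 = 389.78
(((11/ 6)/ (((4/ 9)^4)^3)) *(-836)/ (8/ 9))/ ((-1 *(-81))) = -24048352013697/ 67108864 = -358348.37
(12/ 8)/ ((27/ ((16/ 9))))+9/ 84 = 467/ 2268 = 0.21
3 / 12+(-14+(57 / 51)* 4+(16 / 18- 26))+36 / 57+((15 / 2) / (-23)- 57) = -91.09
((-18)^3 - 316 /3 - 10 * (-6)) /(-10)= 8816 /15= 587.73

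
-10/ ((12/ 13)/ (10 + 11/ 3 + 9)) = -2210/ 9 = -245.56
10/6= 5/3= 1.67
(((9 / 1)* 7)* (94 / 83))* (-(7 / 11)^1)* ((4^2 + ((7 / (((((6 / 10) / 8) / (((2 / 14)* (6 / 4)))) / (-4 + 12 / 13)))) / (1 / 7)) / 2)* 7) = 752141376 / 11869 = 63370.24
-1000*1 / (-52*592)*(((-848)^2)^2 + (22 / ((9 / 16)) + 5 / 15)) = 581749383212375 / 34632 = 16798030238.29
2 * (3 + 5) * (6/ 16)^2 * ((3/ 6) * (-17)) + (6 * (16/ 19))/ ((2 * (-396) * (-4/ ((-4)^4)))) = -93883/ 5016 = -18.72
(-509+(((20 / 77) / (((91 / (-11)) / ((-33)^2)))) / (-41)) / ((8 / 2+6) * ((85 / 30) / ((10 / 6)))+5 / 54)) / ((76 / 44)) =-134956506289 / 458013829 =-294.66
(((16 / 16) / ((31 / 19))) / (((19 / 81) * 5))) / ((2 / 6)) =243 / 155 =1.57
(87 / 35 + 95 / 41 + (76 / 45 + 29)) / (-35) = -18335 / 18081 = -1.01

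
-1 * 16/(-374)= 8/187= 0.04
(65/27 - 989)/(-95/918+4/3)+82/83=-75079858/93707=-801.22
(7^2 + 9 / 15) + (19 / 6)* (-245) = -21787 / 30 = -726.23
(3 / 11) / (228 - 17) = 0.00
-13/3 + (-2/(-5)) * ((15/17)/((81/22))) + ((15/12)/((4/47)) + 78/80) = 419527/36720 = 11.43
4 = 4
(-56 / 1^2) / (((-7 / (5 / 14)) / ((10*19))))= 3800 / 7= 542.86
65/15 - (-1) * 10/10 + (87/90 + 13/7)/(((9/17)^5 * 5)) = 1172649601/62001450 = 18.91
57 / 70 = 0.81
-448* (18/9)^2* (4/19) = -7168/19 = -377.26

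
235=235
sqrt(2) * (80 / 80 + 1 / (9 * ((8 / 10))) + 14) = 545 * sqrt(2) / 36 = 21.41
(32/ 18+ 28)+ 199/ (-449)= 118541/ 4041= 29.33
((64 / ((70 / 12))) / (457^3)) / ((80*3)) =8 / 16702698775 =0.00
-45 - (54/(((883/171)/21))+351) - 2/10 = -2718793/4415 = -615.81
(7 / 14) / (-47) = -1 / 94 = -0.01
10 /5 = 2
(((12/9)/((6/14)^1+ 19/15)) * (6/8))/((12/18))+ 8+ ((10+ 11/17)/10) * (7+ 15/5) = 118207/6052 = 19.53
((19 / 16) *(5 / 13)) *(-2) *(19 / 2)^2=-34295 / 416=-82.44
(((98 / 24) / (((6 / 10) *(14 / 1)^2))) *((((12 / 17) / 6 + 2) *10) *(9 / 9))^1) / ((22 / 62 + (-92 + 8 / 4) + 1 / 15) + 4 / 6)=-11625 / 1405696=-0.01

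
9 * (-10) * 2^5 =-2880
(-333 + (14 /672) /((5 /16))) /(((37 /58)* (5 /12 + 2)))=-39952 /185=-215.96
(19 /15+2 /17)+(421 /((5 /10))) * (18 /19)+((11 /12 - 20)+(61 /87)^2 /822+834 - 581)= 20759036474939 /20096149140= 1032.99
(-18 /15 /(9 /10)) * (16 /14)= -32 /21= -1.52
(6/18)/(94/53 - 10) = -53/1308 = -0.04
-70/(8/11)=-385/4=-96.25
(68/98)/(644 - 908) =-17/6468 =-0.00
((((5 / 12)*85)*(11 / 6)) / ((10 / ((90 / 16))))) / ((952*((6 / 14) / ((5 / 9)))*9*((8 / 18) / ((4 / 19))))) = 1375 / 525312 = 0.00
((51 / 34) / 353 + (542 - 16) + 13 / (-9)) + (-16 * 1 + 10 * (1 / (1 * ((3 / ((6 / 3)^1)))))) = 3273749 / 6354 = 515.23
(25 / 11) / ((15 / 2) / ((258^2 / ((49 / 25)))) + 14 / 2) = 0.32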